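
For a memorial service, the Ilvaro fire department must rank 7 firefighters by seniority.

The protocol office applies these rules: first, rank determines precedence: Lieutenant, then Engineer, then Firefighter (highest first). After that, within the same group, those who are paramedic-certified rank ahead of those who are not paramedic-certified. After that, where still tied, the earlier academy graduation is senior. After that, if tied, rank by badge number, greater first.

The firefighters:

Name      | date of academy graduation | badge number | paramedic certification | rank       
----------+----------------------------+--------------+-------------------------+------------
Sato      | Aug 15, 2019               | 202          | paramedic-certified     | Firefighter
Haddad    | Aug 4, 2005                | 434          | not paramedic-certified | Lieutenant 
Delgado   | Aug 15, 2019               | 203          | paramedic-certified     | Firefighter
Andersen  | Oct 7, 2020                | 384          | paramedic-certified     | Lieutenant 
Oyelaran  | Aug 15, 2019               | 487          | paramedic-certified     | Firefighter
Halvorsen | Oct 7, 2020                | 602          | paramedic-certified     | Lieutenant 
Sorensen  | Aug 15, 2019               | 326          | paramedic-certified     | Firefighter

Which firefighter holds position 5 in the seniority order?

By rank: Halvorsen, Andersen and Haddad (Lieutenant); then Oyelaran, Sorensen, Delgado and Sato (Firefighter).
Among Halvorsen, Andersen and Haddad, paramedic-certified before not paramedic-certified: Halvorsen and Andersen (paramedic-certified) before Haddad (not paramedic-certified).
Halvorsen and Andersen both have date of academy graduation Oct 7, 2020, so the next rule applies.
Among Halvorsen and Andersen, by badge number (higher first): Halvorsen (602) before Andersen (384).
Oyelaran, Sorensen, Delgado and Sato are each paramedic-certified, so the next rule applies.
Oyelaran, Sorensen, Delgado and Sato all have date of academy graduation Aug 15, 2019, so the next rule applies.
Among Oyelaran, Sorensen, Delgado and Sato, by badge number (higher first): Oyelaran (487) before Sorensen (326) before Delgado (203) before Sato (202).
Order: Halvorsen, Andersen, Haddad, Oyelaran, Sorensen, Delgado, Sato.

Sorensen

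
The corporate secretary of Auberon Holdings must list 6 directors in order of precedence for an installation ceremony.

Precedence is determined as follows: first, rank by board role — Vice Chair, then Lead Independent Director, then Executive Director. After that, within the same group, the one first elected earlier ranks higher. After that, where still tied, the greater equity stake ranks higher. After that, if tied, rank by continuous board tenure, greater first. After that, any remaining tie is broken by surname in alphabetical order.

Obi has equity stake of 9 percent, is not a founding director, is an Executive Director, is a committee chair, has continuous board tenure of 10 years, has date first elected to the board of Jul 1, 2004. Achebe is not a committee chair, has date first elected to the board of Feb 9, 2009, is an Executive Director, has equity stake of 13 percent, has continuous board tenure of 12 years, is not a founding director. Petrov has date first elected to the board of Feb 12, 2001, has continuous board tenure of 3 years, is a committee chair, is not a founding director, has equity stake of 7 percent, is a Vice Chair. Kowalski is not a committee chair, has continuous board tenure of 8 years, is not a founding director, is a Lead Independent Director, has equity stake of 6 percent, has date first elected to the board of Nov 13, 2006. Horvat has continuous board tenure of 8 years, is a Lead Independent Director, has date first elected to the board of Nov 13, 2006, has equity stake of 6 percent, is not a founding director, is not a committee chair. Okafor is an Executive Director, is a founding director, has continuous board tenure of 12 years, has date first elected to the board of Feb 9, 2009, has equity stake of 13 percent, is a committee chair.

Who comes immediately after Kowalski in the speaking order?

By board role: Petrov (Vice Chair); then Horvat and Kowalski (Lead Independent Director); then Obi, Achebe and Okafor (Executive Director).
Horvat and Kowalski both have date first elected to the board Nov 13, 2006, so the next rule applies.
Horvat and Kowalski both have equity stake 6 percent, so the next rule applies.
Horvat and Kowalski both have continuous board tenure 8 years, so the next rule applies.
Among Horvat and Kowalski, alphabetically by surname: Horvat before Kowalski.
Among Obi, Achebe and Okafor, by date first elected to the board (earlier first): Obi (Jul 1, 2004) before Achebe and Okafor (Feb 9, 2009).
Achebe and Okafor both have equity stake 13 percent, so the next rule applies.
Achebe and Okafor both have continuous board tenure 12 years, so the next rule applies.
Among Achebe and Okafor, alphabetically by surname: Achebe before Okafor.
Order: Petrov, Horvat, Kowalski, Obi, Achebe, Okafor.

Obi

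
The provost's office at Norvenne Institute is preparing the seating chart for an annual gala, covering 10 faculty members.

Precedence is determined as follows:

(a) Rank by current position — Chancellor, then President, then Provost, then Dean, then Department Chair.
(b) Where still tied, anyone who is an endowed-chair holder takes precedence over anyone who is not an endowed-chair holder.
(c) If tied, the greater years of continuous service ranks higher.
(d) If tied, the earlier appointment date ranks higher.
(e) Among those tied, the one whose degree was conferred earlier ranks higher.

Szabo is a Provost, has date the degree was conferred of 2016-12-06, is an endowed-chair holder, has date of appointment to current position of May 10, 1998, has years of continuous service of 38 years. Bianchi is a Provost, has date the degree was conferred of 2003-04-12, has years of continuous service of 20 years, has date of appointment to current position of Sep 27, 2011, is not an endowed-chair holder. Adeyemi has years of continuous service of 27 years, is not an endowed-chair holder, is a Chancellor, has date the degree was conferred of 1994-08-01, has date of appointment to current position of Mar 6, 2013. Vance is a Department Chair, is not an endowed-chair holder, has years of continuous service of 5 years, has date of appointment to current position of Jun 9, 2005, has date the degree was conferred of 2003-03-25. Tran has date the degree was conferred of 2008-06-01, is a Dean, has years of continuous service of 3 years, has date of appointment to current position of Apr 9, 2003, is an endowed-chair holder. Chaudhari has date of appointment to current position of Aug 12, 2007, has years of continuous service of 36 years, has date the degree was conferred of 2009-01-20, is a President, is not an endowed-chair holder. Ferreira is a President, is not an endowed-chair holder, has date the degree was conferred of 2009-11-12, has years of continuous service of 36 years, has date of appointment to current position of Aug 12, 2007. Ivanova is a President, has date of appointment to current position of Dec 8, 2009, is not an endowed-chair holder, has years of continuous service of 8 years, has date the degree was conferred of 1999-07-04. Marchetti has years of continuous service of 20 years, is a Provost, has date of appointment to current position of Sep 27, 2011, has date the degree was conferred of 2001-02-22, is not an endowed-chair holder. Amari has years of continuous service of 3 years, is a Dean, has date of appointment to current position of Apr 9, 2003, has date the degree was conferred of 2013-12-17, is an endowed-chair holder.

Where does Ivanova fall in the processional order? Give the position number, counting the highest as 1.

4

By current position: Adeyemi (Chancellor); then Chaudhari, Ferreira and Ivanova (President); then Szabo, Marchetti and Bianchi (Provost); then Tran and Amari (Dean); then Vance (Department Chair).
Chaudhari, Ferreira and Ivanova are each not an endowed-chair holder, so the next rule applies.
Among Chaudhari, Ferreira and Ivanova, by years of continuous service (higher first): Chaudhari and Ferreira (36 years) before Ivanova (8 years).
Chaudhari and Ferreira both have date of appointment to current position Aug 12, 2007, so the next rule applies.
Among Chaudhari and Ferreira, by date the degree was conferred (earlier first): Chaudhari (2009-01-20) before Ferreira (2009-11-12).
Among Szabo, Marchetti and Bianchi, an endowed-chair holder before not an endowed-chair holder: Szabo (an endowed-chair holder) before Marchetti and Bianchi (not an endowed-chair holder).
Marchetti and Bianchi both have years of continuous service 20 years, so the next rule applies.
Marchetti and Bianchi both have date of appointment to current position Sep 27, 2011, so the next rule applies.
Among Marchetti and Bianchi, by date the degree was conferred (earlier first): Marchetti (2001-02-22) before Bianchi (2003-04-12).
Tran and Amari are each an endowed-chair holder, so the next rule applies.
Tran and Amari both have years of continuous service 3 years, so the next rule applies.
Tran and Amari both have date of appointment to current position Apr 9, 2003, so the next rule applies.
Among Tran and Amari, by date the degree was conferred (earlier first): Tran (2008-06-01) before Amari (2013-12-17).
Order: Adeyemi, Chaudhari, Ferreira, Ivanova, Szabo, Marchetti, Bianchi, Tran, Amari, Vance. So position 4.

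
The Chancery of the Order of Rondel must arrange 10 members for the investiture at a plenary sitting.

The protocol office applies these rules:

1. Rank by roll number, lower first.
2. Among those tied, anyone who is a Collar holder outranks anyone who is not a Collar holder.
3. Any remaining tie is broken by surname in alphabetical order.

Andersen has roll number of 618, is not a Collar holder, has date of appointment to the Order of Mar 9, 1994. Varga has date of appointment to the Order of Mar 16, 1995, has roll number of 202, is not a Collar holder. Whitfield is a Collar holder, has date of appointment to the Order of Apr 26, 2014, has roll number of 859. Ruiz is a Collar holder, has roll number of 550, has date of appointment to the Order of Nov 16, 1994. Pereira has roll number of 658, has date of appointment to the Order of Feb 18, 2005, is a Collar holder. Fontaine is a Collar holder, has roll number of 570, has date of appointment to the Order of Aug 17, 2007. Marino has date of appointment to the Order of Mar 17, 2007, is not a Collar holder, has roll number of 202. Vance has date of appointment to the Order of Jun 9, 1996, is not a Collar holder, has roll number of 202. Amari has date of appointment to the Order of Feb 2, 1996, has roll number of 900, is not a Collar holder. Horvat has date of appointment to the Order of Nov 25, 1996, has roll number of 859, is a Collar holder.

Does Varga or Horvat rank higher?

Varga

By roll number (lower first): Marino, Vance and Varga (each 202); then Ruiz (550); then Fontaine (570); then Andersen (618); then Pereira (658); then Horvat and Whitfield (both 859); then Amari (900).
Marino, Vance and Varga are each not a Collar holder, so the next rule applies.
Among Marino, Vance and Varga, alphabetically by surname: Marino before Vance before Varga.
Horvat and Whitfield are each a Collar holder, so the next rule applies.
Among Horvat and Whitfield, alphabetically by surname: Horvat before Whitfield.
So Varga takes precedence.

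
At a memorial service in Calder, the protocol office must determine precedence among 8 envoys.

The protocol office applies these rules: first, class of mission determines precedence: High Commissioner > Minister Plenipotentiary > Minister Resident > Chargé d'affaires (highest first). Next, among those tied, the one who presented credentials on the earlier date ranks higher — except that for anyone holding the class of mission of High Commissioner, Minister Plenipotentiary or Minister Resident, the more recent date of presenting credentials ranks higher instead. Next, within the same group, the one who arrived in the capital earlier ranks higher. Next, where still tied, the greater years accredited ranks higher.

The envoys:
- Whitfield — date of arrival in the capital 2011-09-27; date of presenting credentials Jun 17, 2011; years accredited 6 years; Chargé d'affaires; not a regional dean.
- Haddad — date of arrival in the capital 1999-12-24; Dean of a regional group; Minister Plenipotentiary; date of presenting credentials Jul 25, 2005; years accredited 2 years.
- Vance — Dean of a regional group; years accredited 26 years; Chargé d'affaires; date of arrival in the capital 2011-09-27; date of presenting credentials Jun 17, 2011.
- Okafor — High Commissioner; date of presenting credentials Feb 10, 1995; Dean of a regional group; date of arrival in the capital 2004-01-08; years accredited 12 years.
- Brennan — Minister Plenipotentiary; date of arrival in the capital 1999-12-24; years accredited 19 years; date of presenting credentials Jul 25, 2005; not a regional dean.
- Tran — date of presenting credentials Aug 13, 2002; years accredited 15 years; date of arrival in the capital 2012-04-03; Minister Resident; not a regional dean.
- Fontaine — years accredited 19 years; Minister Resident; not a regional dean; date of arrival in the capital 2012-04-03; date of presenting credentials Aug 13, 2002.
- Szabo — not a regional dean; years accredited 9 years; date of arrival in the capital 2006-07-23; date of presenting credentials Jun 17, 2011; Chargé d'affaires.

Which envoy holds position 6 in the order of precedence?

Szabo

By class of mission: Okafor (High Commissioner); then Brennan and Haddad (Minister Plenipotentiary); then Fontaine and Tran (Minister Resident); then Szabo, Vance and Whitfield (Chargé d'affaires).
Brennan and Haddad both have date of presenting credentials Jul 25, 2005, so the next rule applies.
Brennan and Haddad both have date of arrival in the capital 1999-12-24, so the next rule applies.
Among Brennan and Haddad, by years accredited (higher first): Brennan (19 years) before Haddad (2 years).
Fontaine and Tran both have date of presenting credentials Aug 13, 2002, so the next rule applies.
Fontaine and Tran both have date of arrival in the capital 2012-04-03, so the next rule applies.
Among Fontaine and Tran, by years accredited (higher first): Fontaine (19 years) before Tran (15 years).
Szabo, Vance and Whitfield all have date of presenting credentials Jun 17, 2011, so the next rule applies.
Among Szabo, Vance and Whitfield, by date of arrival in the capital (earlier first): Szabo (2006-07-23) before Vance and Whitfield (2011-09-27).
Among Vance and Whitfield, by years accredited (higher first): Vance (26 years) before Whitfield (6 years).
Order: Okafor, Brennan, Haddad, Fontaine, Tran, Szabo, Vance, Whitfield.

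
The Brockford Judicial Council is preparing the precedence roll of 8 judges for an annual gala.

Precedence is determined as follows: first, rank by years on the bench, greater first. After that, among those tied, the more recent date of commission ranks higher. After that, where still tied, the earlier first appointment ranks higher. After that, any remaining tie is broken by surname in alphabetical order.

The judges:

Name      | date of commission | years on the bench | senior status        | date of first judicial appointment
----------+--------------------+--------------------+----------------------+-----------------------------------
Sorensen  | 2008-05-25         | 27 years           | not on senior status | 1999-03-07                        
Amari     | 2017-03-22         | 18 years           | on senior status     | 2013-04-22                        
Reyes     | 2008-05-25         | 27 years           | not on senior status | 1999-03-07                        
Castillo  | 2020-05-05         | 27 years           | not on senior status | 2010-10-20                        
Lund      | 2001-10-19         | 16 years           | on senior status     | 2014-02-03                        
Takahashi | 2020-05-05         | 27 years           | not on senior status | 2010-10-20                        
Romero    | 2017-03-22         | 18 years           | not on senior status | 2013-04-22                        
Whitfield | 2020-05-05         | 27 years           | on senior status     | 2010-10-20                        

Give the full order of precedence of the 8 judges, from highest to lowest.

Castillo, Takahashi, Whitfield, Reyes, Sorensen, Amari, Romero, Lund

By years on the bench (higher first): Castillo, Takahashi, Whitfield, Reyes and Sorensen (each 27 years); then Amari and Romero (both 18 years); then Lund (16 years).
Among Castillo, Takahashi, Whitfield, Reyes and Sorensen, by date of commission (later first): Castillo, Takahashi and Whitfield (2020-05-05) before Reyes and Sorensen (2008-05-25).
Castillo, Takahashi and Whitfield all have date of first judicial appointment 2010-10-20, so the next rule applies.
Among Castillo, Takahashi and Whitfield, alphabetically by surname: Castillo before Takahashi before Whitfield.
Reyes and Sorensen both have date of first judicial appointment 1999-03-07, so the next rule applies.
Among Reyes and Sorensen, alphabetically by surname: Reyes before Sorensen.
Amari and Romero both have date of commission 2017-03-22, so the next rule applies.
Amari and Romero both have date of first judicial appointment 2013-04-22, so the next rule applies.
Among Amari and Romero, alphabetically by surname: Amari before Romero.
Full order: Castillo, Takahashi, Whitfield, Reyes, Sorensen, Amari, Romero, Lund.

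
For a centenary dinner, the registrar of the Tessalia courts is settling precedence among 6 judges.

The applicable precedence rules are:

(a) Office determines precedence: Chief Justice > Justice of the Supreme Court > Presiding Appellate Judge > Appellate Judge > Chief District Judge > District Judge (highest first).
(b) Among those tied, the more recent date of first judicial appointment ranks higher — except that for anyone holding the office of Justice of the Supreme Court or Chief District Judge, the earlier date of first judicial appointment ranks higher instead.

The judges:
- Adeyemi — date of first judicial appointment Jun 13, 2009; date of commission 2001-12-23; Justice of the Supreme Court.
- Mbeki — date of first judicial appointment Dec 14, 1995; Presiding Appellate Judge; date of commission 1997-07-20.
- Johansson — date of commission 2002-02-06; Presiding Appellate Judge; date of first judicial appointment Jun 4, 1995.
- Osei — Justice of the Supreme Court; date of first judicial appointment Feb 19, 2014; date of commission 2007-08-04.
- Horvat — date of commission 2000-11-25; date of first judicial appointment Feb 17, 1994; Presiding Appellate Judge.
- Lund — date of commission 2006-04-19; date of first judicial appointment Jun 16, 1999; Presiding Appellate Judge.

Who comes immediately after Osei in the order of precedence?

By office: Adeyemi and Osei (Justice of the Supreme Court); then Lund, Mbeki, Johansson and Horvat (Presiding Appellate Judge).
Among Adeyemi and Osei, by date of first judicial appointment (earlier first) (reversed rule for this group): Adeyemi (Jun 13, 2009) before Osei (Feb 19, 2014).
Among Lund, Mbeki, Johansson and Horvat, by date of first judicial appointment (later first): Lund (Jun 16, 1999) before Mbeki (Dec 14, 1995) before Johansson (Jun 4, 1995) before Horvat (Feb 17, 1994).
Order: Adeyemi, Osei, Lund, Mbeki, Johansson, Horvat.

Lund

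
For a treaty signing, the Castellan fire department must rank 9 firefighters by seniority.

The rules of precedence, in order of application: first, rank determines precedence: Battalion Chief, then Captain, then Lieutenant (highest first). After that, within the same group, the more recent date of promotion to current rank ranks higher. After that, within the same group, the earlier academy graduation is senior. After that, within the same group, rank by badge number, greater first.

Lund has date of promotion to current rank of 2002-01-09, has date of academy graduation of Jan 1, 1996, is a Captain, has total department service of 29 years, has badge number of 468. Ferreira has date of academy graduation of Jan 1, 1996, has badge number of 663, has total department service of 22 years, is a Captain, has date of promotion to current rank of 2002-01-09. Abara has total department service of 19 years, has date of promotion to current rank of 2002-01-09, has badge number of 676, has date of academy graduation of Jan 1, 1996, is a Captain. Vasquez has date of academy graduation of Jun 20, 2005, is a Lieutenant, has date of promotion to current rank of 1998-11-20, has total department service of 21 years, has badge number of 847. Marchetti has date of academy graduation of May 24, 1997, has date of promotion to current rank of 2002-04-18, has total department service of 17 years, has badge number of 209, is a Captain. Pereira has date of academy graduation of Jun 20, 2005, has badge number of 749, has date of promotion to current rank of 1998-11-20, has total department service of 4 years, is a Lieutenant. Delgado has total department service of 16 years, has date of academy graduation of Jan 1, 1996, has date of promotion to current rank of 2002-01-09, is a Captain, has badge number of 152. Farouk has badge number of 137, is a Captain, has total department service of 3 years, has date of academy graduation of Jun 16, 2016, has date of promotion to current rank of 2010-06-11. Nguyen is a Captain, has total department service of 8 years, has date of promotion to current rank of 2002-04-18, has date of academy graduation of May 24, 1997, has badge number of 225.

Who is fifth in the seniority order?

By rank: Farouk, Nguyen, Marchetti, Abara, Ferreira, Lund and Delgado (Captain); then Vasquez and Pereira (Lieutenant).
Among Farouk, Nguyen, Marchetti, Abara, Ferreira, Lund and Delgado, by date of promotion to current rank (later first): Farouk (2010-06-11) before Nguyen and Marchetti (2002-04-18) before Abara, Ferreira, Lund and Delgado (2002-01-09).
Nguyen and Marchetti both have date of academy graduation May 24, 1997, so the next rule applies.
Among Nguyen and Marchetti, by badge number (higher first): Nguyen (225) before Marchetti (209).
Abara, Ferreira, Lund and Delgado all have date of academy graduation Jan 1, 1996, so the next rule applies.
Among Abara, Ferreira, Lund and Delgado, by badge number (higher first): Abara (676) before Ferreira (663) before Lund (468) before Delgado (152).
Vasquez and Pereira both have date of promotion to current rank 1998-11-20, so the next rule applies.
Vasquez and Pereira both have date of academy graduation Jun 20, 2005, so the next rule applies.
Among Vasquez and Pereira, by badge number (higher first): Vasquez (847) before Pereira (749).
Order: Farouk, Nguyen, Marchetti, Abara, Ferreira, Lund, Delgado, Vasquez, Pereira.

Ferreira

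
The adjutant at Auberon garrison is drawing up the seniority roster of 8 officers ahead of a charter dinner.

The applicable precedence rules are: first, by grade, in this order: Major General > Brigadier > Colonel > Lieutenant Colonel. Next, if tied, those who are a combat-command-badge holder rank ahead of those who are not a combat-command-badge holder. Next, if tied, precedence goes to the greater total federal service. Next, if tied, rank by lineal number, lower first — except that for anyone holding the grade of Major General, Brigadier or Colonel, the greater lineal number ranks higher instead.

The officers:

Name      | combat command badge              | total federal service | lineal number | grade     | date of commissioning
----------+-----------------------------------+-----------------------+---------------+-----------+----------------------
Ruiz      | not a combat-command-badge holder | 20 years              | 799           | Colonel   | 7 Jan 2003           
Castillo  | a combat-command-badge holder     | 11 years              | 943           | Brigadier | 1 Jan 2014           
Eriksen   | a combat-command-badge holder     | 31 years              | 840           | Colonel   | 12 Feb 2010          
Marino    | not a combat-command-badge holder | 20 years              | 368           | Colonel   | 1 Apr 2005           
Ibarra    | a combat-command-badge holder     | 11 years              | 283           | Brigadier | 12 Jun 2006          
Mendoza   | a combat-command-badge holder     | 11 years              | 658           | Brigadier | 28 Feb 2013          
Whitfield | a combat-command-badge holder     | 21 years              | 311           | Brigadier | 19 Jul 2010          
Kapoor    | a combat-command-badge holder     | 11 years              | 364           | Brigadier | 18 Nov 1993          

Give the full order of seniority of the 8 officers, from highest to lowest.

Whitfield, Castillo, Mendoza, Kapoor, Ibarra, Eriksen, Ruiz, Marino

By grade: Whitfield, Castillo, Mendoza, Kapoor and Ibarra (Brigadier); then Eriksen, Ruiz and Marino (Colonel).
Whitfield, Castillo, Mendoza, Kapoor and Ibarra are each a combat-command-badge holder, so the next rule applies.
Among Whitfield, Castillo, Mendoza, Kapoor and Ibarra, by total federal service (higher first): Whitfield (21 years) before Castillo, Mendoza, Kapoor and Ibarra (11 years).
Among Castillo, Mendoza, Kapoor and Ibarra, by lineal number (higher first) (reversed rule for this group): Castillo (943) before Mendoza (658) before Kapoor (364) before Ibarra (283).
Among Eriksen, Ruiz and Marino, a combat-command-badge holder before not a combat-command-badge holder: Eriksen (a combat-command-badge holder) before Ruiz and Marino (not a combat-command-badge holder).
Ruiz and Marino both have total federal service 20 years, so the next rule applies.
Among Ruiz and Marino, by lineal number (higher first) (reversed rule for this group): Ruiz (799) before Marino (368).
Full order: Whitfield, Castillo, Mendoza, Kapoor, Ibarra, Eriksen, Ruiz, Marino.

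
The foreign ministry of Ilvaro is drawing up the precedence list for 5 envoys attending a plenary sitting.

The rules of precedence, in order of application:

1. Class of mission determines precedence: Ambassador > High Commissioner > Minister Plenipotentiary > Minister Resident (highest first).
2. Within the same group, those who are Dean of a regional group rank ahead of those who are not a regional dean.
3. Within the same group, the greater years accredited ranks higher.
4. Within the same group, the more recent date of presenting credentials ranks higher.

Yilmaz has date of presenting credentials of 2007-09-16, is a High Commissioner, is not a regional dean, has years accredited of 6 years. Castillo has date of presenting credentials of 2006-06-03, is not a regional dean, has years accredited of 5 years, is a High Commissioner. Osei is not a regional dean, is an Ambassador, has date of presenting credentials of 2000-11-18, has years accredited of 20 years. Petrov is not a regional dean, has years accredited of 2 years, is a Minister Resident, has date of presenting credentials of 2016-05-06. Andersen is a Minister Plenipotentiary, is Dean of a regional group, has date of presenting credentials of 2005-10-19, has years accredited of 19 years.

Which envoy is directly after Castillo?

Andersen

By class of mission: Osei (Ambassador); then Yilmaz and Castillo (High Commissioner); then Andersen (Minister Plenipotentiary); then Petrov (Minister Resident).
Yilmaz and Castillo are each not a regional dean, so the next rule applies.
Among Yilmaz and Castillo, by years accredited (higher first): Yilmaz (6 years) before Castillo (5 years).
Order: Osei, Yilmaz, Castillo, Andersen, Petrov.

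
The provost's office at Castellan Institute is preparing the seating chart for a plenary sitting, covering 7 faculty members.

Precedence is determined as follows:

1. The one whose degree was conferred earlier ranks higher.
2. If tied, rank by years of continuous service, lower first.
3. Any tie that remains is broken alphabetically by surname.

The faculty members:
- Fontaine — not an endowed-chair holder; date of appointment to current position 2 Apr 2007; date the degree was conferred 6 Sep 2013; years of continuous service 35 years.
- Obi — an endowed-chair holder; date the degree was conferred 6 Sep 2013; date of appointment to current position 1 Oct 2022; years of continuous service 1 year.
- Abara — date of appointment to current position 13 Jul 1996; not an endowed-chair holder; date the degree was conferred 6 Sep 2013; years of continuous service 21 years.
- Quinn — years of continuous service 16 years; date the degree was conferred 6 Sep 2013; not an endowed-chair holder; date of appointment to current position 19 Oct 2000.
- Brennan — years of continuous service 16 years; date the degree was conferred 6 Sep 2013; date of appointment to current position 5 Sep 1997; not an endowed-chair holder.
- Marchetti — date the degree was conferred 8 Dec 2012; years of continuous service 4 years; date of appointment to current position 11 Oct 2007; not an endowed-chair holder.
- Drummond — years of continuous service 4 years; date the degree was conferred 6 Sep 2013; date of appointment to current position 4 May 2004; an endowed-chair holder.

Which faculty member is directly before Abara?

By date the degree was conferred (earlier first): Marchetti (8 Dec 2012); then Obi, Drummond, Brennan, Quinn, Abara and Fontaine (each 6 Sep 2013).
Among Obi, Drummond, Brennan, Quinn, Abara and Fontaine, by years of continuous service (lower first): Obi (1 year) before Drummond (4 years) before Brennan and Quinn (16 years) before Abara (21 years) before Fontaine (35 years).
Among Brennan and Quinn, alphabetically by surname: Brennan before Quinn.
Order: Marchetti, Obi, Drummond, Brennan, Quinn, Abara, Fontaine.

Quinn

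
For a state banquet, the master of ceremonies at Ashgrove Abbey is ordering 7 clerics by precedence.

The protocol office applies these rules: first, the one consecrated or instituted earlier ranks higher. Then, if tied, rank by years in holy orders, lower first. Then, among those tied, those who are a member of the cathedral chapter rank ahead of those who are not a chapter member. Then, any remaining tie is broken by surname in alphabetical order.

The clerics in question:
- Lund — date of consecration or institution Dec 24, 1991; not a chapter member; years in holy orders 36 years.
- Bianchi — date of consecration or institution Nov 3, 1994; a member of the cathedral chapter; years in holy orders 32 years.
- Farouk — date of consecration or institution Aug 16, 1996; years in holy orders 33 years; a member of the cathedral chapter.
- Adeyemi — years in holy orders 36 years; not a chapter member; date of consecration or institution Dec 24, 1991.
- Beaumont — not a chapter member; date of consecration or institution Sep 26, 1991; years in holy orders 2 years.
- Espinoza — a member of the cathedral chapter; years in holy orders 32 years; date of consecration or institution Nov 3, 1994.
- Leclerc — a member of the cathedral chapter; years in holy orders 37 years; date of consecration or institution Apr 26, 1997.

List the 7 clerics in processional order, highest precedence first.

Beaumont, Adeyemi, Lund, Bianchi, Espinoza, Farouk, Leclerc

By date of consecration or institution (earlier first): Beaumont (Sep 26, 1991); then Adeyemi and Lund (both Dec 24, 1991); then Bianchi and Espinoza (both Nov 3, 1994); then Farouk (Aug 16, 1996); then Leclerc (Apr 26, 1997).
Adeyemi and Lund both have years in holy orders 36 years, so the next rule applies.
Adeyemi and Lund are each not a chapter member, so the next rule applies.
Among Adeyemi and Lund, alphabetically by surname: Adeyemi before Lund.
Bianchi and Espinoza both have years in holy orders 32 years, so the next rule applies.
Bianchi and Espinoza are each a member of the cathedral chapter, so the next rule applies.
Among Bianchi and Espinoza, alphabetically by surname: Bianchi before Espinoza.
Full order: Beaumont, Adeyemi, Lund, Bianchi, Espinoza, Farouk, Leclerc.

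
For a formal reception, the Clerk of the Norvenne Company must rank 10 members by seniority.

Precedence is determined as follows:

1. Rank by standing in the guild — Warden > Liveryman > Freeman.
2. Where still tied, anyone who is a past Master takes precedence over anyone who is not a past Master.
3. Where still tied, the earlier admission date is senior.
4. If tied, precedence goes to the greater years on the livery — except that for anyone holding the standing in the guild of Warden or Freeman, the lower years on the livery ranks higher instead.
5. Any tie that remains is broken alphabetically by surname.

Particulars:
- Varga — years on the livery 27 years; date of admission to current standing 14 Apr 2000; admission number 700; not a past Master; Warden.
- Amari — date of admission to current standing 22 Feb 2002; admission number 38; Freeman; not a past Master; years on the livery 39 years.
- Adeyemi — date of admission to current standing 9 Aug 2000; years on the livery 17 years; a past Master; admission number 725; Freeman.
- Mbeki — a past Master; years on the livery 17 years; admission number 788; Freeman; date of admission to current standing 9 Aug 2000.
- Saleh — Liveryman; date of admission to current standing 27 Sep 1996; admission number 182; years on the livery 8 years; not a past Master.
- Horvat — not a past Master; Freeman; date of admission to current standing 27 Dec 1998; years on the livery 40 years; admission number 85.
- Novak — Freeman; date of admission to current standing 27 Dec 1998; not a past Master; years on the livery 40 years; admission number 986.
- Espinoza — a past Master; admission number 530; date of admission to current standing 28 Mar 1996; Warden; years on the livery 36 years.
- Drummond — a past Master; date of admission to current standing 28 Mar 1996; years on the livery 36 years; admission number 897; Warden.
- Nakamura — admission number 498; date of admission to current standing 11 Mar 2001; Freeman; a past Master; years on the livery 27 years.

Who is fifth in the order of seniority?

Adeyemi

By standing in the guild: Drummond, Espinoza and Varga (Warden); then Saleh (Liveryman); then Adeyemi, Mbeki, Nakamura, Horvat, Novak and Amari (Freeman).
Among Drummond, Espinoza and Varga, a past Master before not a past Master: Drummond and Espinoza (a past Master) before Varga (not a past Master).
Drummond and Espinoza both have date of admission to current standing 28 Mar 1996, so the next rule applies.
Drummond and Espinoza both have years on the livery 36 years, so the next rule applies.
Among Drummond and Espinoza, alphabetically by surname: Drummond before Espinoza.
Among Adeyemi, Mbeki, Nakamura, Horvat, Novak and Amari, a past Master before not a past Master: Adeyemi, Mbeki and Nakamura (a past Master) before Horvat, Novak and Amari (not a past Master).
Among Adeyemi, Mbeki and Nakamura, by date of admission to current standing (earlier first): Adeyemi and Mbeki (9 Aug 2000) before Nakamura (11 Mar 2001).
Adeyemi and Mbeki both have years on the livery 17 years, so the next rule applies.
Among Adeyemi and Mbeki, alphabetically by surname: Adeyemi before Mbeki.
Among Horvat, Novak and Amari, by date of admission to current standing (earlier first): Horvat and Novak (27 Dec 1998) before Amari (22 Feb 2002).
Horvat and Novak both have years on the livery 40 years, so the next rule applies.
Among Horvat and Novak, alphabetically by surname: Horvat before Novak.
Order: Drummond, Espinoza, Varga, Saleh, Adeyemi, Mbeki, Nakamura, Horvat, Novak, Amari.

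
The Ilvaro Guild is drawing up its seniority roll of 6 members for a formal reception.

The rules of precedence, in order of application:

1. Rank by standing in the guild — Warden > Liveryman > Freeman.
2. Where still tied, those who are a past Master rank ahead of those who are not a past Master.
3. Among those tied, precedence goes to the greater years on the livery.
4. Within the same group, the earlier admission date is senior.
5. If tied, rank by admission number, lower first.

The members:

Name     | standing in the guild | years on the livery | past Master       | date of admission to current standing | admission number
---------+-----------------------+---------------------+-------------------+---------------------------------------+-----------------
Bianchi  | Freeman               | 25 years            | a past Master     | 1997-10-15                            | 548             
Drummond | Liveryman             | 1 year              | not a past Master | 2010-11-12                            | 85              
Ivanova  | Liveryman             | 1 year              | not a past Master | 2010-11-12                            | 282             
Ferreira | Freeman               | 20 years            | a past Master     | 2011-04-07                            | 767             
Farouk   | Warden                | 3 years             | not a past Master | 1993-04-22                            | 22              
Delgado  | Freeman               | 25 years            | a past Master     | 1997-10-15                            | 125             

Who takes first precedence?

By standing in the guild: Farouk (Warden); then Drummond and Ivanova (Liveryman); then Delgado, Bianchi and Ferreira (Freeman).
Drummond and Ivanova are each not a past Master, so the next rule applies.
Drummond and Ivanova both have years on the livery 1 year, so the next rule applies.
Drummond and Ivanova both have date of admission to current standing 2010-11-12, so the next rule applies.
Among Drummond and Ivanova, by admission number (lower first): Drummond (85) before Ivanova (282).
Delgado, Bianchi and Ferreira are each a past Master, so the next rule applies.
Among Delgado, Bianchi and Ferreira, by years on the livery (higher first): Delgado and Bianchi (25 years) before Ferreira (20 years).
Delgado and Bianchi both have date of admission to current standing 1997-10-15, so the next rule applies.
Among Delgado and Bianchi, by admission number (lower first): Delgado (125) before Bianchi (548).
Order: Farouk, Drummond, Ivanova, Delgado, Bianchi, Ferreira.

Farouk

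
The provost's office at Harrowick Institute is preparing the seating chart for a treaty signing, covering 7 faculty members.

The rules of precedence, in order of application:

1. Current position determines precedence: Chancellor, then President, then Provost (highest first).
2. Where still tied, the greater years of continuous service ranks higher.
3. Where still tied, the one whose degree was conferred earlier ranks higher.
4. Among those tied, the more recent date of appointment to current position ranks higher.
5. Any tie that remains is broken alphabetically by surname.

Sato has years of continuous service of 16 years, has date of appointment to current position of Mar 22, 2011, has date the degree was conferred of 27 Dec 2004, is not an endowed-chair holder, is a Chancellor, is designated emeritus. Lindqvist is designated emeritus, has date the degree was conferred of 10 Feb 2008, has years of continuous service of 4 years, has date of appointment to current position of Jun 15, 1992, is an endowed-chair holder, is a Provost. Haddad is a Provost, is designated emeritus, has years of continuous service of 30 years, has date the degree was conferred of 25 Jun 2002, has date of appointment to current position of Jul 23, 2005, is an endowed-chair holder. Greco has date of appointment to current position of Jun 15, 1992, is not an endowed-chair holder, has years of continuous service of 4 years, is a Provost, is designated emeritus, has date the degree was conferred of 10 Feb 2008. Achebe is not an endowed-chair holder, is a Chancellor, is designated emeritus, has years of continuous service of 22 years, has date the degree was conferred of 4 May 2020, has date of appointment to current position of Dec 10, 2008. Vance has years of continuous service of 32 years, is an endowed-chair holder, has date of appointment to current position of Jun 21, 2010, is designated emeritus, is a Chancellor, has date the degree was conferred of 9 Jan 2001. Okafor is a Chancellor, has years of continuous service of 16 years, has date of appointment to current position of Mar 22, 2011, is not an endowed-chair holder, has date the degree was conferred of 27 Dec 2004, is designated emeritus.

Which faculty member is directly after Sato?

Haddad

By current position: Vance, Achebe, Okafor and Sato (Chancellor); then Haddad, Greco and Lindqvist (Provost).
Among Vance, Achebe, Okafor and Sato, by years of continuous service (higher first): Vance (32 years) before Achebe (22 years) before Okafor and Sato (16 years).
Okafor and Sato both have date the degree was conferred 27 Dec 2004, so the next rule applies.
Okafor and Sato both have date of appointment to current position Mar 22, 2011, so the next rule applies.
Among Okafor and Sato, alphabetically by surname: Okafor before Sato.
Among Haddad, Greco and Lindqvist, by years of continuous service (higher first): Haddad (30 years) before Greco and Lindqvist (4 years).
Greco and Lindqvist both have date the degree was conferred 10 Feb 2008, so the next rule applies.
Greco and Lindqvist both have date of appointment to current position Jun 15, 1992, so the next rule applies.
Among Greco and Lindqvist, alphabetically by surname: Greco before Lindqvist.
Order: Vance, Achebe, Okafor, Sato, Haddad, Greco, Lindqvist.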